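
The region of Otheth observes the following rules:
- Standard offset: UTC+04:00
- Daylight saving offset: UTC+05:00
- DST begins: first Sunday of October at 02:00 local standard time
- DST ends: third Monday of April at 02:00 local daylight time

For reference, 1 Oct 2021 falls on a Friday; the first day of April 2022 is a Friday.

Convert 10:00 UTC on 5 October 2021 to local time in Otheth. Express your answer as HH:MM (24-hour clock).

1 October 2021 is a Friday, so the first Sunday is October 3.
1 April 2022 is a Friday, so the first Monday is April 4 and the third is April 18.
At the standard offset (UTC+04:00), 10:00 UTC + 4h = 14:00 Otheth standard time.
The standard-time date in Otheth, 5 October 2021, falls between 3 October 2021 and 18 April 2022, so daylight saving is in effect and Otheth is at UTC+05:00.
10:00 UTC + 5h = 15:00 local.

15:00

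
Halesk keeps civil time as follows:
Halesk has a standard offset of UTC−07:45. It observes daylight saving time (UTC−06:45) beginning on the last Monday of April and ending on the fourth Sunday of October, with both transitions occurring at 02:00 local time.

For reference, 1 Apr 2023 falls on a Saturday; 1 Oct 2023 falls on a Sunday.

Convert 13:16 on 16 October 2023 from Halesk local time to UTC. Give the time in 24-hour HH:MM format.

1 April 2023 is a Saturday, so Mondays fall on 3, 10, 17, 24; the last is April 24.
1 October 2023 is a Sunday, so the first Sunday is October 1 and the fourth is October 22.
Daylight saving runs 24 April – 22 October; 16 October 2023 is inside that window, so Halesk is at UTC−06:45.
13:16 local + 6h45m = 20:01 UTC.

20:01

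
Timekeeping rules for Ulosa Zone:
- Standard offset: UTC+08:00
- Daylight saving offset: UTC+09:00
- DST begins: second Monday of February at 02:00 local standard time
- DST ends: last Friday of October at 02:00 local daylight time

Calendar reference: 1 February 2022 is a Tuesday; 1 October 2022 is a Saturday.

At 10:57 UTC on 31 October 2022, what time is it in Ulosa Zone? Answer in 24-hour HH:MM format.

18:57

1 February 2022 is a Tuesday, so the first Monday is February 7 and the second is February 14.
1 October 2022 is a Saturday, so Fridays fall on 7, 14, 21, 28; the last is October 28.
At the standard offset (UTC+08:00), 10:57 UTC + 8h = 18:57 Ulosa Zone standard time.
The standard-time date in Ulosa Zone, 31 October 2022, does not fall between 14 February and 28 October, so daylight saving is not in effect and Ulosa Zone is at UTC+08:00.
10:57 UTC + 8h = 18:57 local.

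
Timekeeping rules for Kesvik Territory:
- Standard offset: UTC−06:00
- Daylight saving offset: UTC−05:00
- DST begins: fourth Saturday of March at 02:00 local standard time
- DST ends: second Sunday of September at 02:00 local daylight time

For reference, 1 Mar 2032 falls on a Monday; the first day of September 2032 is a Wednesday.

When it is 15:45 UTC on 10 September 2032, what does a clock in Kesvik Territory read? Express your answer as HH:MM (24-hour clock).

1 March 2032 is a Monday, so the first Saturday is March 6 and the fourth is March 27.
1 September 2032 is a Wednesday, so the first Sunday is September 5 and the second is September 12.
At the standard offset (UTC−06:00), 15:45 UTC − 6h = 09:45 Kesvik Territory standard time.
The standard-time date in Kesvik Territory, 10 September 2032, falls between 27 March and 12 September, so daylight saving is in effect and Kesvik Territory is at UTC−05:00.
15:45 UTC − 5h = 10:45 local.

10:45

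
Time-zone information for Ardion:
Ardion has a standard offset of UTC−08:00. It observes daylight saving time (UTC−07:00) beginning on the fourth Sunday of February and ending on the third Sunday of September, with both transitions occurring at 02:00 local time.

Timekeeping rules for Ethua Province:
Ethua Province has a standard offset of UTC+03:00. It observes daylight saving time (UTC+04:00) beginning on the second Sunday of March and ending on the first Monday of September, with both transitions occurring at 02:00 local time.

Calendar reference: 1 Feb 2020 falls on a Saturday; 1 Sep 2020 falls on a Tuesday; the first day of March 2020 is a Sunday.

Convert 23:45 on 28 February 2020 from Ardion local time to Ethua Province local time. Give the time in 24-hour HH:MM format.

09:45

1 February 2020 is a Saturday, so the first Sunday is February 2 and the fourth is February 23.
1 September 2020 is a Tuesday, so the first Sunday is September 6 and the third is September 20.
28 February 2020 falls between 23 February and 20 September, so daylight saving is in effect and Ardion is at UTC−07:00.
23:45 Ardion + 7h = 06:45 UTC (rolling into the next day, 29 February 2020).
1 March 2020 is a Sunday, so the first Sunday is March 1 and the second is March 8.
1 September 2020 is a Tuesday, so the first Monday is September 7.
At the standard offset (UTC+03:00), 06:45 UTC + 3h = 09:45 Ethua Province standard time.
The standard-time date in Ethua Province, 29 February 2020, is outside the daylight-saving period (8 March – 7 September), so Ethua Province is on standard time, UTC+03:00.
06:45 UTC + 3h = 09:45 Ethua Province.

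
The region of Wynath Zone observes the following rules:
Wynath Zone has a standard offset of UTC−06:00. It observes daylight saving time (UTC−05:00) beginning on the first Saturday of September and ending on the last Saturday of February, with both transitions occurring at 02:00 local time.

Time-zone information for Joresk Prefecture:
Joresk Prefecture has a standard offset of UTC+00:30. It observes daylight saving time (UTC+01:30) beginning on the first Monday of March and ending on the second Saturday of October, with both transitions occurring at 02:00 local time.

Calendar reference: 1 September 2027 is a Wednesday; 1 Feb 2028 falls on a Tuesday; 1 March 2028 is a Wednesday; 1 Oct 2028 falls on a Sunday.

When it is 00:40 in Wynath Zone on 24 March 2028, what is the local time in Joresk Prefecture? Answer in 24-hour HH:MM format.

1 September 2027 is a Wednesday, so the first Saturday is September 4.
1 February 2028 is a Tuesday, so Saturdays fall on 5, 12, 19, 26; the last is February 26.
24 March 2028 does not fall between 4 September 2027 and 26 February 2028, so daylight saving is not in effect and Wynath Zone is at UTC−06:00.
00:40 Wynath Zone + 6h = 06:40 UTC.
1 March 2028 is a Wednesday, so the first Monday is March 6.
1 October 2028 is a Sunday, so the first Saturday is October 7 and the second is October 14.
At the standard offset (UTC+00:30), 06:40 UTC + 0h30m = 07:10 Joresk Prefecture standard time.
The standard-time date in Joresk Prefecture, 24 March 2028, falls between 6 March and 14 October, so daylight saving is in effect and Joresk Prefecture is at UTC+01:30.
06:40 UTC + 1h30m = 08:10 Joresk Prefecture.

08:10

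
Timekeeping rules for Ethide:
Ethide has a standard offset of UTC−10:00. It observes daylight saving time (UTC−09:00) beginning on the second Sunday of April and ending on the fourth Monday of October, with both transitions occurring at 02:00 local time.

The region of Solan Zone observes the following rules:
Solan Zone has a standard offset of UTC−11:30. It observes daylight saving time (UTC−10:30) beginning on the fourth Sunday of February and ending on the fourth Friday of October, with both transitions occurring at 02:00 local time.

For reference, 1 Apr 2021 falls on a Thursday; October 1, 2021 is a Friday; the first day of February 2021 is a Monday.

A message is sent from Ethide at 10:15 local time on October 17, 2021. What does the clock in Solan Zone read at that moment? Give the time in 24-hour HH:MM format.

08:45

1 April 2021 is a Thursday, so the first Sunday is April 4 and the second is April 11.
1 October 2021 is a Friday, so the first Monday is October 4 and the fourth is October 25.
October 17, 2021 falls between 11 April and 25 October, so daylight saving is in effect and Ethide is at UTC−09:00.
10:15 Ethide + 9h = 19:15 UTC.
1 February 2021 is a Monday, so the first Sunday is February 7 and the fourth is February 28.
1 October 2021 is a Friday, so the first Friday is October 1 and the fourth is October 22.
At the standard offset (UTC−11:30), 19:15 UTC − 11h30m = 07:45 Solan Zone standard time.
The standard-time date in Solan Zone, October 17, 2021, lies within the daylight-saving period (28 February – 22 October), so Solan Zone is on daylight time, UTC−10:30.
19:15 UTC − 10h30m = 08:45 Solan Zone.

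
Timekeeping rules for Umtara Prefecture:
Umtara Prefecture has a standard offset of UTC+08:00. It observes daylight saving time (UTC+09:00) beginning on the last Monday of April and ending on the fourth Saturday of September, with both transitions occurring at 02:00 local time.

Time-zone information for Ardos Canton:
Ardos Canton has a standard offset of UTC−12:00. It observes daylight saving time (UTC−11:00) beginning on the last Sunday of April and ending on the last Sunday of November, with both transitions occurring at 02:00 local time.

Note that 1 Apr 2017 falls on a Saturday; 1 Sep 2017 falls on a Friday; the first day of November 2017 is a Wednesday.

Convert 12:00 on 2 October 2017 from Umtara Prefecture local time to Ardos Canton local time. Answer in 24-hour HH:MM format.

17:00

1 April 2017 is a Saturday, so Mondays fall on 3, 10, 17, 24; the last is April 24.
1 September 2017 is a Friday, so the first Saturday is September 2 and the fourth is September 23.
2 October 2017 does not fall between 24 April and 23 September, so daylight saving is not in effect and Umtara Prefecture is at UTC+08:00.
12:00 Umtara Prefecture − 8h = 04:00 UTC.
1 April 2017 is a Saturday, so Sundays fall on 2, 9, 16, 23, 30; the last is April 30.
1 November 2017 is a Wednesday, so Sundays fall on 5, 12, 19, 26; the last is November 26.
At the standard offset (UTC−12:00), 04:00 UTC − 12h = 16:00 Ardos Canton standard time (rolling into the previous day, 1 October 2017).
The standard-time date in Ardos Canton, 1 October 2017, falls between 30 April and 26 November, so daylight saving is in effect and Ardos Canton is at UTC−11:00.
04:00 UTC − 11h = 17:00 Ardos Canton (rolling into the previous day, 1 October 2017).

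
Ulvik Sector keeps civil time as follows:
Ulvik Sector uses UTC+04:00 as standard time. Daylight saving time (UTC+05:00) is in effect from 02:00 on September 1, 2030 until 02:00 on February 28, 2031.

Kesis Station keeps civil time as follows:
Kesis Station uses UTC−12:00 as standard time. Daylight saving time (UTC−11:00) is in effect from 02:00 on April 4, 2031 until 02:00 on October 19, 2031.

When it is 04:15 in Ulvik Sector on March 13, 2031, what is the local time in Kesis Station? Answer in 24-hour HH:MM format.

March 13, 2031 does not fall between 1 September 2030 and 28 February 2031, so daylight saving is not in effect and Ulvik Sector is at UTC+04:00.
04:15 Ulvik Sector − 4h = 00:15 UTC.
At the standard offset (UTC−12:00), 00:15 UTC − 12h = 12:15 Kesis Station standard time (rolling into the previous day, 12 March 2031).
The standard-time date in Kesis Station, March 12, 2031, does not fall between 4 April and 19 October, so daylight saving is not in effect and Kesis Station is at UTC−12:00.
00:15 UTC − 12h = 12:15 Kesis Station (rolling into the previous day, 12 March 2031).

12:15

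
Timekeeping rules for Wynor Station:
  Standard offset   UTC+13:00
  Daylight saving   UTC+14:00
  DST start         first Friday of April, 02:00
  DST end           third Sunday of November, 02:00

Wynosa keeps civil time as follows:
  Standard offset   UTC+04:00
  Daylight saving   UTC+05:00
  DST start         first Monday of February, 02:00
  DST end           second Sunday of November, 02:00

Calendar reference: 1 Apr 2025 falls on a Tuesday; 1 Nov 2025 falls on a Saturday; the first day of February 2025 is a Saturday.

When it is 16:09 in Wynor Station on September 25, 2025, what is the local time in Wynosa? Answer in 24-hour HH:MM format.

07:09

1 April 2025 is a Tuesday, so the first Friday is April 4.
1 November 2025 is a Saturday, so the first Sunday is November 2 and the third is November 16.
September 25, 2025 falls between 4 April and 16 November, so daylight saving is in effect and Wynor Station is at UTC+14:00.
16:09 Wynor Station − 14h = 02:09 UTC.
1 February 2025 is a Saturday, so the first Monday is February 3.
1 November 2025 is a Saturday, so the first Sunday is November 2 and the second is November 9.
At the standard offset (UTC+04:00), 02:09 UTC + 4h = 06:09 Wynosa standard time.
Daylight saving runs 3 February – 9 November; the standard-time date in Wynosa, September 25, 2025, is inside that window, so Wynosa is at UTC+05:00.
02:09 UTC + 5h = 07:09 Wynosa.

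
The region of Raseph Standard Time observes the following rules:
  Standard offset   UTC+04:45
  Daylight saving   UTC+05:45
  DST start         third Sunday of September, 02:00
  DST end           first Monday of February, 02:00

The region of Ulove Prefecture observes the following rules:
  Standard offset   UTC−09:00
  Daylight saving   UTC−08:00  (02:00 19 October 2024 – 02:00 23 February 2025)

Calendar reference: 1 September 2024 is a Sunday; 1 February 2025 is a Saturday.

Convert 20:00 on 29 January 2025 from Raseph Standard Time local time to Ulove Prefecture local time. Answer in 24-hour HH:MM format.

06:15

1 September 2024 is a Sunday, so the first Sunday is September 1 and the third is September 15.
1 February 2025 is a Saturday, so the first Monday is February 3.
29 January 2025 lies within the daylight-saving period (15 September 2024 – 3 February 2025), so Raseph Standard Time is on daylight time, UTC+05:45.
20:00 Raseph Standard Time − 5h45m = 14:15 UTC.
At the standard offset (UTC−09:00), 14:15 UTC − 9h = 05:15 Ulove Prefecture standard time.
Daylight saving runs 19 October 2024 – 23 February 2025; the standard-time date in Ulove Prefecture, 29 January 2025, is inside that window, so Ulove Prefecture is at UTC−08:00.
14:15 UTC − 8h = 06:15 Ulove Prefecture.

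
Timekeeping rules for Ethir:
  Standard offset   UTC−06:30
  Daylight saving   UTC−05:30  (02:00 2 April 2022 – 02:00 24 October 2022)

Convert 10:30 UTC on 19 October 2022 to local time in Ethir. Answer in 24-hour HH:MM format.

At the standard offset (UTC−06:30), 10:30 UTC − 6h30m = 04:00 Ethir standard time.
Daylight saving runs 2 April – 24 October; the standard-time date in Ethir, 19 October 2022, is inside that window, so Ethir is at UTC−05:30.
10:30 UTC − 5h30m = 05:00 local.

05:00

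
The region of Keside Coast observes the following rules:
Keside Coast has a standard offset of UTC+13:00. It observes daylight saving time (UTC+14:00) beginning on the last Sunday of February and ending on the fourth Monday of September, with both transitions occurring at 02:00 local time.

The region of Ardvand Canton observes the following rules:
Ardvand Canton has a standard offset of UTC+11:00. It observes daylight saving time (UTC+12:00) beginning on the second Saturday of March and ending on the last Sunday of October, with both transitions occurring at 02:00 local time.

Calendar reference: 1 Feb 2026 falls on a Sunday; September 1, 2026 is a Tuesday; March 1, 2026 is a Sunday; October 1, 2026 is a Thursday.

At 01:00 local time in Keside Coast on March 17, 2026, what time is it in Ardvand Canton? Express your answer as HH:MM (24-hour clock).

23:00

1 February 2026 is a Sunday, so Sundays fall on 1, 8, 15, 22; the last is February 22.
1 September 2026 is a Tuesday, so the first Monday is September 7 and the fourth is September 28.
March 17, 2026 falls between 22 February and 28 September, so daylight saving is in effect and Keside Coast is at UTC+14:00.
01:00 Keside Coast − 14h = 11:00 UTC (rolling into the previous day, 16 March 2026).
1 March 2026 is a Sunday, so the first Saturday is March 7 and the second is March 14.
1 October 2026 is a Thursday, so Sundays fall on 4, 11, 18, 25; the last is October 25.
At the standard offset (UTC+11:00), 11:00 UTC + 11h = 22:00 Ardvand Canton standard time.
The standard-time date in Ardvand Canton, March 16, 2026, falls between 14 March and 25 October, so daylight saving is in effect and Ardvand Canton is at UTC+12:00.
11:00 UTC + 12h = 23:00 Ardvand Canton.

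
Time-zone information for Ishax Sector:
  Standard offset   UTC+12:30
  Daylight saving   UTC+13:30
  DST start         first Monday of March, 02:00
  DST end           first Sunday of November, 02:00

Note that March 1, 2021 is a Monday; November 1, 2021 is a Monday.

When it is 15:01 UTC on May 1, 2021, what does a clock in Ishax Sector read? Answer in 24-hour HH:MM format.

1 March 2021 is a Monday, so the first Monday is March 1.
1 November 2021 is a Monday, so the first Sunday is November 7.
At the standard offset (UTC+12:30), 15:01 UTC + 12h30m = 03:31 Ishax Sector standard time (rolling into the next day, 2 May 2021).
Daylight saving runs 1 March – 7 November; the standard-time date in Ishax Sector, May 2, 2021, is inside that window, so Ishax Sector is at UTC+13:30.
15:01 UTC + 13h30m = 04:31 local (rolling into the next day, 2 May 2021).

04:31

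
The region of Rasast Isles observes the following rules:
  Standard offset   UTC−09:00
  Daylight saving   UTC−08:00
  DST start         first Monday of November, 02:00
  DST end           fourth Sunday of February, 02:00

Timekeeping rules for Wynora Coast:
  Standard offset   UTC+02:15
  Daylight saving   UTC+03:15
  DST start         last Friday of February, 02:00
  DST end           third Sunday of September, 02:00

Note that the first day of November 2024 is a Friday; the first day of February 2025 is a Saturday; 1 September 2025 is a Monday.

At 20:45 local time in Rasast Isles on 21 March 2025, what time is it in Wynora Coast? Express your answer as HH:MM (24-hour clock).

1 November 2024 is a Friday, so the first Monday is November 4.
1 February 2025 is a Saturday, so the first Sunday is February 2 and the fourth is February 23.
Daylight saving runs 4 November 2024 – 23 February 2025; 21 March 2025 is outside that window, so Rasast Isles is on standard time at UTC−09:00.
20:45 Rasast Isles + 9h = 05:45 UTC (rolling into the next day, 22 March 2025).
1 February 2025 is a Saturday, so Fridays fall on 7, 14, 21, 28; the last is February 28.
1 September 2025 is a Monday, so the first Sunday is September 7 and the third is September 21.
At the standard offset (UTC+02:15), 05:45 UTC + 2h15m = 08:00 Wynora Coast standard time.
The standard-time date in Wynora Coast, 22 March 2025, falls between 28 February and 21 September, so daylight saving is in effect and Wynora Coast is at UTC+03:15.
05:45 UTC + 3h15m = 09:00 Wynora Coast.

09:00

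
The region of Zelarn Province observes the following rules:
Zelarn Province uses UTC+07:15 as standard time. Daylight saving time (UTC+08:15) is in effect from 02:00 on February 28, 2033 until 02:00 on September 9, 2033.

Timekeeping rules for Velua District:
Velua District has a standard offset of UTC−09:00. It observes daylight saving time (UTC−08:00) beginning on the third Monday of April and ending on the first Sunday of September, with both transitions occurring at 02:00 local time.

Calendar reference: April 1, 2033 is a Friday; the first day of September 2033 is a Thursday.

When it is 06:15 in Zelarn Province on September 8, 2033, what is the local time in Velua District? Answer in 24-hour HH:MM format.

Daylight saving runs 28 February – 9 September; September 8, 2033 is inside that window, so Zelarn Province is at UTC+08:15.
06:15 Zelarn Province − 8h15m = 22:00 UTC (rolling into the previous day, 7 September 2033).
1 April 2033 is a Friday, so the first Monday is April 4 and the third is April 18.
1 September 2033 is a Thursday, so the first Sunday is September 4.
At the standard offset (UTC−09:00), 22:00 UTC − 9h = 13:00 Velua District standard time.
The standard-time date in Velua District, September 7, 2033, is outside the daylight-saving period (18 April – 4 September), so Velua District is on standard time, UTC−09:00.
22:00 UTC − 9h = 13:00 Velua District.

13:00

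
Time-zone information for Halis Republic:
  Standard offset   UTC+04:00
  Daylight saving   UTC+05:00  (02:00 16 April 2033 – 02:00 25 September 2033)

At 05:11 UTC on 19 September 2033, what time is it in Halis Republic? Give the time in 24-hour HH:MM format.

At the standard offset (UTC+04:00), 05:11 UTC + 4h = 09:11 Halis Republic standard time.
The standard-time date in Halis Republic, 19 September 2033, falls between 16 April and 25 September, so daylight saving is in effect and Halis Republic is at UTC+05:00.
05:11 UTC + 5h = 10:11 local.

10:11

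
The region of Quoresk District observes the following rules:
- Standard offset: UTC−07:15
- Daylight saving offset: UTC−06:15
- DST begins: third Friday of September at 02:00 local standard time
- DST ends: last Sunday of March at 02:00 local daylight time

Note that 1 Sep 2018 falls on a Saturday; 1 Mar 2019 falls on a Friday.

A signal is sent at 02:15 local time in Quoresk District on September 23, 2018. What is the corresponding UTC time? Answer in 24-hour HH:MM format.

08:30

1 September 2018 is a Saturday, so the first Friday is September 7 and the third is September 21.
1 March 2019 is a Friday, so Sundays fall on 3, 10, 17, 24, 31; the last is March 31.
September 23, 2018 falls between 21 September 2018 and 31 March 2019, so daylight saving is in effect and Quoresk District is at UTC−06:15.
02:15 local + 6h15m = 08:30 UTC.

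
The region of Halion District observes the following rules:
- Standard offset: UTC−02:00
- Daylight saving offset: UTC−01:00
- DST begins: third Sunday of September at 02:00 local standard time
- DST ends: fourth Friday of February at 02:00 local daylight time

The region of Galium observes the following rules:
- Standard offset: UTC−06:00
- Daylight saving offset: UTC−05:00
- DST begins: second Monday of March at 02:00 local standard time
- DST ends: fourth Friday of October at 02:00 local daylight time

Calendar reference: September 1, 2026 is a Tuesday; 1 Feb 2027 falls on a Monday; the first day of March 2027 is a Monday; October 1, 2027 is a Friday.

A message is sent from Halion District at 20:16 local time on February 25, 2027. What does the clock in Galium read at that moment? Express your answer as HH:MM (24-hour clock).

1 September 2026 is a Tuesday, so the first Sunday is September 6 and the third is September 20.
1 February 2027 is a Monday, so the first Friday is February 5 and the fourth is February 26.
February 25, 2027 lies within the daylight-saving period (20 September 2026 – 26 February 2027), so Halion District is on daylight time, UTC−01:00.
20:16 Halion District + 1h = 21:16 UTC.
1 March 2027 is a Monday, so the first Monday is March 1 and the second is March 8.
1 October 2027 is a Friday, so the first Friday is October 1 and the fourth is October 22.
At the standard offset (UTC−06:00), 21:16 UTC − 6h = 15:16 Galium standard time.
The standard-time date in Galium, February 25, 2027, is outside the daylight-saving period (8 March – 22 October), so Galium is on standard time, UTC−06:00.
21:16 UTC − 6h = 15:16 Galium.

15:16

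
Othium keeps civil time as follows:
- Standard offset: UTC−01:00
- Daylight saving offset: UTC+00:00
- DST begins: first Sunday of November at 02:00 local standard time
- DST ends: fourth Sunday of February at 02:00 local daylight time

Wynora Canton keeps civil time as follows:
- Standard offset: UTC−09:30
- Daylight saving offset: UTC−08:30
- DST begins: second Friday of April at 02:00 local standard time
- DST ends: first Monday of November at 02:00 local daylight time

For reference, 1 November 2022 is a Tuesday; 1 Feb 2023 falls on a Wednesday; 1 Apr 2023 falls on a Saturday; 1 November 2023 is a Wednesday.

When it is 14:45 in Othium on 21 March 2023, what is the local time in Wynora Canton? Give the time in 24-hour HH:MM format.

06:15

1 November 2022 is a Tuesday, so the first Sunday is November 6.
1 February 2023 is a Wednesday, so the first Sunday is February 5 and the fourth is February 26.
21 March 2023 is outside the daylight-saving period (6 November 2022 – 26 February 2023), so Othium is on standard time, UTC−01:00.
14:45 Othium + 1h = 15:45 UTC.
1 April 2023 is a Saturday, so the first Friday is April 7 and the second is April 14.
1 November 2023 is a Wednesday, so the first Monday is November 6.
At the standard offset (UTC−09:30), 15:45 UTC − 9h30m = 06:15 Wynora Canton standard time.
The standard-time date in Wynora Canton, 21 March 2023, does not fall between 14 April and 6 November, so daylight saving is not in effect and Wynora Canton is at UTC−09:30.
15:45 UTC − 9h30m = 06:15 Wynora Canton.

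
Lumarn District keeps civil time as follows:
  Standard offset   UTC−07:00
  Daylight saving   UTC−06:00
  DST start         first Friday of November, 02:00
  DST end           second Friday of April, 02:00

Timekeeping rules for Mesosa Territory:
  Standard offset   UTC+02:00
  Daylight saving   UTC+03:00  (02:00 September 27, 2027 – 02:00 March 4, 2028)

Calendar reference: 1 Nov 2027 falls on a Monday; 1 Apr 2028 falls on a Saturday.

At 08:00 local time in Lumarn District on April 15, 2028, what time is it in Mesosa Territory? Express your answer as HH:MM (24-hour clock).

1 November 2027 is a Monday, so the first Friday is November 5.
1 April 2028 is a Saturday, so the first Friday is April 7 and the second is April 14.
Daylight saving runs 5 November 2027 – 14 April 2028; April 15, 2028 is outside that window, so Lumarn District is on standard time at UTC−07:00.
08:00 Lumarn District + 7h = 15:00 UTC.
At the standard offset (UTC+02:00), 15:00 UTC + 2h = 17:00 Mesosa Territory standard time.
Daylight saving runs 27 September 2027 – 4 March 2028; the standard-time date in Mesosa Territory, April 15, 2028, is outside that window, so Mesosa Territory is on standard time at UTC+02:00.
15:00 UTC + 2h = 17:00 Mesosa Territory.

17:00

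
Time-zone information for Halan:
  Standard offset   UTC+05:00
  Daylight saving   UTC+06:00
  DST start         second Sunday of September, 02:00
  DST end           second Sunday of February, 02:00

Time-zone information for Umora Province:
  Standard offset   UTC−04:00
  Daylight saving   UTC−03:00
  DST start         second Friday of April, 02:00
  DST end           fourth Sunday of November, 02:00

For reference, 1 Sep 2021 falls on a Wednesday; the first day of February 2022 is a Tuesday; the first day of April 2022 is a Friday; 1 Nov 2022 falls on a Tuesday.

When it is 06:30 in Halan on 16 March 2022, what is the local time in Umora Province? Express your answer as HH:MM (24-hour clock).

21:30

1 September 2021 is a Wednesday, so the first Sunday is September 5 and the second is September 12.
1 February 2022 is a Tuesday, so the first Sunday is February 6 and the second is February 13.
Daylight saving runs 12 September 2021 – 13 February 2022; 16 March 2022 is outside that window, so Halan is on standard time at UTC+05:00.
06:30 Halan − 5h = 01:30 UTC.
1 April 2022 is a Friday, so the first Friday is April 1 and the second is April 8.
1 November 2022 is a Tuesday, so the first Sunday is November 6 and the fourth is November 27.
At the standard offset (UTC−04:00), 01:30 UTC − 4h = 21:30 Umora Province standard time (rolling into the previous day, 15 March 2022).
The standard-time date in Umora Province, 15 March 2022, is outside the daylight-saving period (8 April – 27 November), so Umora Province is on standard time, UTC−04:00.
01:30 UTC − 4h = 21:30 Umora Province (rolling into the previous day, 15 March 2022).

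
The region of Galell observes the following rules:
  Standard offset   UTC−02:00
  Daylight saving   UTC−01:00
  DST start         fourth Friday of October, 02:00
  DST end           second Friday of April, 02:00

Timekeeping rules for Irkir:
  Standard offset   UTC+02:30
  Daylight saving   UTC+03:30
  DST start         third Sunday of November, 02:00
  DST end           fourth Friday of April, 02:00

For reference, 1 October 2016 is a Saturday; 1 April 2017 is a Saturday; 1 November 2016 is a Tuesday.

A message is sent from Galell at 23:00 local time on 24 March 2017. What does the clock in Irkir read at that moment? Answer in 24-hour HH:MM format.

03:30

1 October 2016 is a Saturday, so the first Friday is October 7 and the fourth is October 28.
1 April 2017 is a Saturday, so the first Friday is April 7 and the second is April 14.
24 March 2017 lies within the daylight-saving period (28 October 2016 – 14 April 2017), so Galell is on daylight time, UTC−01:00.
23:00 Galell + 1h = 00:00 UTC (rolling into the next day, 25 March 2017).
1 November 2016 is a Tuesday, so the first Sunday is November 6 and the third is November 20.
1 April 2017 is a Saturday, so the first Friday is April 7 and the fourth is April 28.
At the standard offset (UTC+02:30), 00:00 UTC + 2h30m = 02:30 Irkir standard time.
Daylight saving runs 20 November 2016 – 28 April 2017; the standard-time date in Irkir, 25 March 2017, is inside that window, so Irkir is at UTC+03:30.
00:00 UTC + 3h30m = 03:30 Irkir.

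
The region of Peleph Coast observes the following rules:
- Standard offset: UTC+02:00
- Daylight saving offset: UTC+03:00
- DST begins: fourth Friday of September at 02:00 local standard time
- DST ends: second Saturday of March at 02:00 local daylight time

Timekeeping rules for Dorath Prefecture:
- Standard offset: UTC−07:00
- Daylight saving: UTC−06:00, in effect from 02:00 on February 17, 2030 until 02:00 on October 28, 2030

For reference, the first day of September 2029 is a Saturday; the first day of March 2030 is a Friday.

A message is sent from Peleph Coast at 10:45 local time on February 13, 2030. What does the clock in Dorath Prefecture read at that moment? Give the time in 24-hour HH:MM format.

00:45

1 September 2029 is a Saturday, so the first Friday is September 7 and the fourth is September 28.
1 March 2030 is a Friday, so the first Saturday is March 2 and the second is March 9.
February 13, 2030 falls between 28 September 2029 and 9 March 2030, so daylight saving is in effect and Peleph Coast is at UTC+03:00.
10:45 Peleph Coast − 3h = 07:45 UTC.
At the standard offset (UTC−07:00), 07:45 UTC − 7h = 00:45 Dorath Prefecture standard time.
The standard-time date in Dorath Prefecture, February 13, 2030, does not fall between 17 February and 28 October, so daylight saving is not in effect and Dorath Prefecture is at UTC−07:00.
07:45 UTC − 7h = 00:45 Dorath Prefecture.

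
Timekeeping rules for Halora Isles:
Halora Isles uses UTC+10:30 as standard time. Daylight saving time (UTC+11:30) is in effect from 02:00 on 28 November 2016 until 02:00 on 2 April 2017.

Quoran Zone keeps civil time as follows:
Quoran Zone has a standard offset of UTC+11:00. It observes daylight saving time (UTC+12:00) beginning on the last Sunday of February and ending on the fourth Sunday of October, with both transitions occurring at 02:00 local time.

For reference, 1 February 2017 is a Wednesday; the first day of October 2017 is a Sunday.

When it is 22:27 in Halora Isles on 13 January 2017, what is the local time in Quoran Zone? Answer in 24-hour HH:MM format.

13 January 2017 falls between 28 November 2016 and 2 April 2017, so daylight saving is in effect and Halora Isles is at UTC+11:30.
22:27 Halora Isles − 11h30m = 10:57 UTC.
1 February 2017 is a Wednesday, so Sundays fall on 5, 12, 19, 26; the last is February 26.
1 October 2017 is a Sunday, so the first Sunday is October 1 and the fourth is October 22.
At the standard offset (UTC+11:00), 10:57 UTC + 11h = 21:57 Quoran Zone standard time.
Daylight saving runs 26 February – 22 October; the standard-time date in Quoran Zone, 13 January 2017, is outside that window, so Quoran Zone is on standard time at UTC+11:00.
10:57 UTC + 11h = 21:57 Quoran Zone.

21:57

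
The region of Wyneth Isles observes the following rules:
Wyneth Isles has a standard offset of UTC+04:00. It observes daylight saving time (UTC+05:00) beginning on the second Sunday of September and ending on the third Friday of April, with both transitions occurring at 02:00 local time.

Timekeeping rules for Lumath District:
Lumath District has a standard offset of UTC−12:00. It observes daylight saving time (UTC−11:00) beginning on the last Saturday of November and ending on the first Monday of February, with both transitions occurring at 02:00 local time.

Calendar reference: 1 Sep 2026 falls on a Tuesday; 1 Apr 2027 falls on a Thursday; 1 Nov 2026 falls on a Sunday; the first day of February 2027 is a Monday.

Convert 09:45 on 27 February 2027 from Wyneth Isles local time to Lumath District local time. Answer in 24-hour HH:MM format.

16:45

1 September 2026 is a Tuesday, so the first Sunday is September 6 and the second is September 13.
1 April 2027 is a Thursday, so the first Friday is April 2 and the third is April 16.
27 February 2027 lies within the daylight-saving period (13 September 2026 – 16 April 2027), so Wyneth Isles is on daylight time, UTC+05:00.
09:45 Wyneth Isles − 5h = 04:45 UTC.
1 November 2026 is a Sunday, so Saturdays fall on 7, 14, 21, 28; the last is November 28.
1 February 2027 is a Monday, so the first Monday is February 1.
At the standard offset (UTC−12:00), 04:45 UTC − 12h = 16:45 Lumath District standard time (rolling into the previous day, 26 February 2027).
Daylight saving runs 28 November 2026 – 1 February 2027; the standard-time date in Lumath District, 26 February 2027, is outside that window, so Lumath District is on standard time at UTC−12:00.
04:45 UTC − 12h = 16:45 Lumath District (rolling into the previous day, 26 February 2027).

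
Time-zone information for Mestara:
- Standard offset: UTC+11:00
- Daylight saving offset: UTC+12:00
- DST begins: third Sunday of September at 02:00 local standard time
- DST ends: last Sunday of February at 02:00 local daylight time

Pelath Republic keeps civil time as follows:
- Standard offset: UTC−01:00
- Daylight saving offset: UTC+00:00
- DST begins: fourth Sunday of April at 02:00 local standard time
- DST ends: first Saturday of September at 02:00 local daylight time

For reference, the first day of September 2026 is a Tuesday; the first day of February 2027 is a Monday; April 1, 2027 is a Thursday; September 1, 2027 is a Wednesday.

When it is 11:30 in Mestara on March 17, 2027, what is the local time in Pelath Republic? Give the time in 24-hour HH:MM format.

23:30

1 September 2026 is a Tuesday, so the first Sunday is September 6 and the third is September 20.
1 February 2027 is a Monday, so Sundays fall on 7, 14, 21, 28; the last is February 28.
March 17, 2027 is outside the daylight-saving period (20 September 2026 – 28 February 2027), so Mestara is on standard time, UTC+11:00.
11:30 Mestara − 11h = 00:30 UTC.
1 April 2027 is a Thursday, so the first Sunday is April 4 and the fourth is April 25.
1 September 2027 is a Wednesday, so the first Saturday is September 4.
At the standard offset (UTC−01:00), 00:30 UTC − 1h = 23:30 Pelath Republic standard time (rolling into the previous day, 16 March 2027).
The standard-time date in Pelath Republic, March 16, 2027, is outside the daylight-saving period (25 April – 4 September), so Pelath Republic is on standard time, UTC−01:00.
00:30 UTC − 1h = 23:30 Pelath Republic (rolling into the previous day, 16 March 2027).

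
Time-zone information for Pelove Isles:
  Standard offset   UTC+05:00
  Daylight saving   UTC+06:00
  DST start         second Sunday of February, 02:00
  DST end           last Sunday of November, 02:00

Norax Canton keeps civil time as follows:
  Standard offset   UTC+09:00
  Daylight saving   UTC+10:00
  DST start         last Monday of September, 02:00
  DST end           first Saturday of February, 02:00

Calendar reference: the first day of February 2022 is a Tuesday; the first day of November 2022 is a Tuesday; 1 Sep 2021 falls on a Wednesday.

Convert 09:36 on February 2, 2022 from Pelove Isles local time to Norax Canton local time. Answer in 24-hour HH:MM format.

1 February 2022 is a Tuesday, so the first Sunday is February 6 and the second is February 13.
1 November 2022 is a Tuesday, so Sundays fall on 6, 13, 20, 27; the last is November 27.
Daylight saving runs 13 February – 27 November; February 2, 2022 is outside that window, so Pelove Isles is on standard time at UTC+05:00.
09:36 Pelove Isles − 5h = 04:36 UTC.
1 September 2021 is a Wednesday, so Mondays fall on 6, 13, 20, 27; the last is September 27.
1 February 2022 is a Tuesday, so the first Saturday is February 5.
At the standard offset (UTC+09:00), 04:36 UTC + 9h = 13:36 Norax Canton standard time.
The standard-time date in Norax Canton, February 2, 2022, lies within the daylight-saving period (27 September 2021 – 5 February 2022), so Norax Canton is on daylight time, UTC+10:00.
04:36 UTC + 10h = 14:36 Norax Canton.

14:36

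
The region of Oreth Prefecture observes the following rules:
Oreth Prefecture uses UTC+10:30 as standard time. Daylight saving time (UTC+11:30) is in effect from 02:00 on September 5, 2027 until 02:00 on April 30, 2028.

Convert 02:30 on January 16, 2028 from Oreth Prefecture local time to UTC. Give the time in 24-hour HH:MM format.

Daylight saving runs 5 September 2027 – 30 April 2028; January 16, 2028 is inside that window, so Oreth Prefecture is at UTC+11:30.
02:30 local − 11h30m = 15:00 UTC (rolling into the previous day, 15 January 2028).

15:00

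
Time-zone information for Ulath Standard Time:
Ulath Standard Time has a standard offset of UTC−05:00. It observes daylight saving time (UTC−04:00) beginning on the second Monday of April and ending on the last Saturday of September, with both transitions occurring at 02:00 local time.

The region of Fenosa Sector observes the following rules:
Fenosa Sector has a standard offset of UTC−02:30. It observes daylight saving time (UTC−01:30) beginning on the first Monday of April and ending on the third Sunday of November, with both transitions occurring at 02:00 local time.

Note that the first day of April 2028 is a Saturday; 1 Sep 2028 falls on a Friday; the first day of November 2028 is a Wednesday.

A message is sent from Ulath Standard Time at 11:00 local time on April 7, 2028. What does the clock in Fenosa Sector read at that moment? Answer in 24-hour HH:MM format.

14:30

1 April 2028 is a Saturday, so the first Monday is April 3 and the second is April 10.
1 September 2028 is a Friday, so Saturdays fall on 2, 9, 16, 23, 30; the last is September 30.
Daylight saving runs 10 April – 30 September; April 7, 2028 is outside that window, so Ulath Standard Time is on standard time at UTC−05:00.
11:00 Ulath Standard Time + 5h = 16:00 UTC.
1 April 2028 is a Saturday, so the first Monday is April 3.
1 November 2028 is a Wednesday, so the first Sunday is November 5 and the third is November 19.
At the standard offset (UTC−02:30), 16:00 UTC − 2h30m = 13:30 Fenosa Sector standard time.
Daylight saving runs 3 April – 19 November; the standard-time date in Fenosa Sector, April 7, 2028, is inside that window, so Fenosa Sector is at UTC−01:30.
16:00 UTC − 1h30m = 14:30 Fenosa Sector.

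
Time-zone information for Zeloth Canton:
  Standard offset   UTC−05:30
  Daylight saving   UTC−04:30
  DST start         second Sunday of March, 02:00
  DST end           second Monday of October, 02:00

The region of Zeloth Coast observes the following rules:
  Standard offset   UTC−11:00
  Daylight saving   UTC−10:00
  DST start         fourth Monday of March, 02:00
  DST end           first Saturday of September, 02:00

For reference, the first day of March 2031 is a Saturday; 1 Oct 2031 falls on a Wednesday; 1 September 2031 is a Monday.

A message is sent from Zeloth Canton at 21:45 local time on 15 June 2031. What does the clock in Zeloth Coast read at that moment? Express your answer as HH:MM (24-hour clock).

1 March 2031 is a Saturday, so the first Sunday is March 2 and the second is March 9.
1 October 2031 is a Wednesday, so the first Monday is October 6 and the second is October 13.
15 June 2031 lies within the daylight-saving period (9 March – 13 October), so Zeloth Canton is on daylight time, UTC−04:30.
21:45 Zeloth Canton + 4h30m = 02:15 UTC (rolling into the next day, 16 June 2031).
1 March 2031 is a Saturday, so the first Monday is March 3 and the fourth is March 24.
1 September 2031 is a Monday, so the first Saturday is September 6.
At the standard offset (UTC−11:00), 02:15 UTC − 11h = 15:15 Zeloth Coast standard time (rolling into the previous day, 15 June 2031).
Daylight saving runs 24 March – 6 September; the standard-time date in Zeloth Coast, 15 June 2031, is inside that window, so Zeloth Coast is at UTC−10:00.
02:15 UTC − 10h = 16:15 Zeloth Coast (rolling into the previous day, 15 June 2031).

16:15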